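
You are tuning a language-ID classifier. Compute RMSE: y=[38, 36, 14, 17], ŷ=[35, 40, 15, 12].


MSE = 51/4 = 12.75
RMSE = √(51/4) = 3.5707

3.5707


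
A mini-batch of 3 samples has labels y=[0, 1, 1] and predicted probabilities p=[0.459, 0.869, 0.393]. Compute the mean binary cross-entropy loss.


L[0] = -ln(1-0.459) = -ln(0.541) = 0.6143
L[1] = -ln(0.869) = 0.1404
L[2] = -ln(0.393) = 0.9339
mean = (0.6143 + 0.1404 + 0.9339)/3 = 0.5629

0.5629


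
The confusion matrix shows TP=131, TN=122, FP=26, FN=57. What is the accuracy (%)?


Accuracy = (TP+TN)/(TP+TN+FP+FN)
= (131+122)/(336)
= 253/336 = 75.3%

75.3%


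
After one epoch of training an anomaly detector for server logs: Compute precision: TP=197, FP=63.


Precision = TP/(TP+FP)
= 197/(197+63)
= 197/260 = 75.77%

75.77%


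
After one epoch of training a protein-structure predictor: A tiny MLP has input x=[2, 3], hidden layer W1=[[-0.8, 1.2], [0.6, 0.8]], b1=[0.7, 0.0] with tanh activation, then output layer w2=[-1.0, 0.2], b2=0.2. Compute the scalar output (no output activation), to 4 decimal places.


z1[0] = (-0.8)·(2) + (1.2)·(3) + 0.7 = 2.7
z1[1] = (0.6)·(2) + (0.8)·(3) + 0.0 = 3.6
h = tanh(z1) = [0.991, 0.9985]
output = (-1.0)·(0.991) + (0.2)·(0.9985) + 0.2 = -0.5913

-0.5913


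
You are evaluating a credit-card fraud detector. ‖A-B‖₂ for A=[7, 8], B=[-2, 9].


d = √((7+ 2)² + (8-9)²)
  = √(81 + 1)
  = √82 = 9.0554

9.0554


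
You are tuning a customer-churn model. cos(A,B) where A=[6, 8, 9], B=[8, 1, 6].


A·B = 6·8 + 8·1 + 9·6 = 110
‖A‖ = √181 = 13.4536, ‖B‖ = √101 = 10.0499
cos = 110/(√181·√101) = 110/√18281 = 0.8136

0.8136


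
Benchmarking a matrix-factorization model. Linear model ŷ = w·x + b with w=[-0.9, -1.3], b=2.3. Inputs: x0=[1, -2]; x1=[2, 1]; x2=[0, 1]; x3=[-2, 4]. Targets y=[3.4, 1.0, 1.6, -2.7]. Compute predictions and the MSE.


ŷ0 = (-0.9)·(1) + (-1.3)·(-2) + 2.3 = 4.0
ŷ1 = (-0.9)·(2) + (-1.3)·(1) + 2.3 = -0.8
ŷ2 = (-0.9)·(0) + (-1.3)·(1) + 2.3 = 1.0
ŷ3 = (-0.9)·(-2) + (-1.3)·(4) + 2.3 = -1.1
errors² = [0.36, 3.24, 0.36, 2.56]
MSE = 6.5200/4 = 1.63

1.63


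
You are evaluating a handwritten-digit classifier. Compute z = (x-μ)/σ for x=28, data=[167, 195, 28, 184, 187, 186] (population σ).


μ = 157.8333, σ = 58.6669
z = (28 - 157.8333)/58.6669 = -2.2131

-2.2131


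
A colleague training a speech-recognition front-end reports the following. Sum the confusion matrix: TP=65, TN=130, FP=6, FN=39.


Total = TP + TN + FP + FN
= 65 + 130 + 6 + 39
= 240
(Predicted positive: 71, predicted negative: 169)

240


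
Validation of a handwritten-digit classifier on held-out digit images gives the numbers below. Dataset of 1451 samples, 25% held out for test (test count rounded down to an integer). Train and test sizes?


Test = ⌊1451·25/100⌋ = 362
Train = 1451 - 362 = 1089

Train: 1089, Test: 362


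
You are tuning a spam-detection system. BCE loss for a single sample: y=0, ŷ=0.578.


BCE = -[y·ln(p) + (1-y)·ln(1-p)]
= -0 - 1·ln(1-0.578)
= -ln(0.422) = 0.8627

0.8627


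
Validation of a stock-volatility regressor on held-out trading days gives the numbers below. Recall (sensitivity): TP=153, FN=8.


Recall = TP/(TP+FN)
= 153/(153+8)
= 153/161 = 95.03%

95.03%


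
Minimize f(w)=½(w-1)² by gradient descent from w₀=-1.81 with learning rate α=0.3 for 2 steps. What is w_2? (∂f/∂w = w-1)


step 1: grad = -1.81-1 = -2.81; w = -1.81 - 0.3·(-2.81) = -0.967
step 2: grad = -0.967-1 = -1.967; w = -0.967 - 0.3·(-1.967) = -0.3769

-0.3769


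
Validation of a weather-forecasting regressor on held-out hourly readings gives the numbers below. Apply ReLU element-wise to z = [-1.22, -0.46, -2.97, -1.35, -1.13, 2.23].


ReLU(-1.22) = max(0, -1.22) = 0.0
ReLU(-0.46) = max(0, -0.46) = 0.0
ReLU(-2.97) = max(0, -2.97) = 0.0
ReLU(-1.35) = max(0, -1.35) = 0.0
ReLU(-1.13) = max(0, -1.13) = 0.0
ReLU(2.23) = max(0, 2.23) = 2.23
result = [0.0, 0.0, 0.0, 0.0, 0.0, 2.23]

[0.0, 0.0, 0.0, 0.0, 0.0, 2.23]


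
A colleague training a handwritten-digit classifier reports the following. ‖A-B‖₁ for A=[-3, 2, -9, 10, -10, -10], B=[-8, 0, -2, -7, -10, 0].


d = |-3+ 8| + |2-0| + |-9+ 2| + |10+ 7| + |-10+ 10| + |-10-0|
  = 5 + 2 + 7 + 17 + 0 + 10
  = 41

41


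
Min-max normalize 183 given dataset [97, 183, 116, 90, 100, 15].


min=15, max=183
(183-15)/(183-15) = 168/168 = 1.0

1.0


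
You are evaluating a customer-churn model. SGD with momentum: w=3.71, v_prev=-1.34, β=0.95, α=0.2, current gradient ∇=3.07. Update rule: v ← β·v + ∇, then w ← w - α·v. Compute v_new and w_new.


v_new = 0.95·-1.34 + 3.07 = -1.273 + 3.07 = 1.797
w_new = 3.71 - 0.2·1.797 = 3.71 - 0.3594 = 3.3506

v_new=1.797, w_new=3.3506


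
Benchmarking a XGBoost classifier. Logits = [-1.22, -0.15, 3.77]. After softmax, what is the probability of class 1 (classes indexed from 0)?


Exponentials: e^-1.22=0.2952, e^-0.15=0.8607, e^3.77=43.3801
Sum = 44.536
Softmax = [0.0066, 0.0193, 0.974]
p[1] = 0.8607/44.536 = 0.0193

0.0193


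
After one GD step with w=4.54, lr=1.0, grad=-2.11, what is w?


w_new = w - α·∇
= 4.54 - 1.0·-2.11
= 4.54 + 2.11
= 6.65

6.65


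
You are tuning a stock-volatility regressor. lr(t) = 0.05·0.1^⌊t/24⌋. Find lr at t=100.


n_drops = ⌊100/24⌋ = 4
lr = 0.05·0.1^4 = 0.05·0.0001 = 0.000005

0.000005


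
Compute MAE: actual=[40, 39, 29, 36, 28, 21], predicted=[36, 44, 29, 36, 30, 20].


Absolute errors: |40-36|=4, |39-44|=5, |29-29|=0, |36-36|=0, |28-30|=2, |21-20|=1
Sum = 12
MAE = 12/6 = 2

2


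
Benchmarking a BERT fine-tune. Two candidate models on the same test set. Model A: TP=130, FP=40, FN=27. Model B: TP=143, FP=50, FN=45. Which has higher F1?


Model A: P=130/170=0.7647, R=130/157=0.828, F1=2PR/(P+R)=2TP/(2TP+FP+FN)=260/327=0.7951
Model B: P=143/193=0.7409, R=143/188=0.7606, F1=2PR/(P+R)=2TP/(2TP+FP+FN)=286/381=0.7507
0.7951 > 0.7507 → Model A

Model A


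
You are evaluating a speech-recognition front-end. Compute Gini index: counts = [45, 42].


Probabilities: [45/87, 42/87] ≈ [0.5172, 0.4828]
Σpᵢ² = (2025 + 1764)/87² = 3789/7569
Gini = 1 - Σpᵢ² = 1 - 3789/7569 = 0.4994

0.4994


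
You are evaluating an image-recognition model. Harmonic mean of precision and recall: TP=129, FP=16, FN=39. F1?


Precision = 129/145 = 0.8897
Recall = 129/168 = 0.7679
F1 = 2·P·R/(P+R) = 2·TP/(2·TP+FP+FN) = 258/(258+16+39) = 258/313 = 0.8243

0.8243


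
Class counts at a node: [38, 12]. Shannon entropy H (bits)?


Probabilities: [38/50, 12/50] ≈ [0.76, 0.24]
H = -((38/50)·log₂(38/50) + (12/50)·log₂(12/50))
  = 0.795 bits

0.795 bits


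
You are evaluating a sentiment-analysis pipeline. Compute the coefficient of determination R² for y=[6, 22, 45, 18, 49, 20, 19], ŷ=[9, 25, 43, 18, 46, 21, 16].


ȳ = 25.5714
SS_res = Σ(y-ŷ)² = 41
SS_tot = Σ(y-ȳ)² = 1453.71
R² = 1 - SS_res/SS_tot = 1 - 0.0282 = 0.9718

0.9718


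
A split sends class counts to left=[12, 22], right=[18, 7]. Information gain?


Parent = [30, 29], H_parent = 0.9998
H_left = 0.9367 (n=34), H_right = 0.8555 (n=25)
H_children = (34/59)·0.9367 + (25/59)·0.8555 = 0.9023
IG = 0.9998 - 0.9023 = 0.0975

0.0975


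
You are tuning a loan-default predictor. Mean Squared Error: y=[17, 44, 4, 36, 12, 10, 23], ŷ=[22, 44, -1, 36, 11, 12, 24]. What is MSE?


Squared errors: (17-22)²=25, (44-44)²=0, (4+ 1)²=25, (36-36)²=0, (12-11)²=1, (10-12)²=4, (23-24)²=1
Sum = 56
MSE = 56/7 = 8

8


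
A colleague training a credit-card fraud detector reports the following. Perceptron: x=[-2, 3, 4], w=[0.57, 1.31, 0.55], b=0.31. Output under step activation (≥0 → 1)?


z = (-2)·(0.57) + (3)·(1.31) + (4)·(0.55) + 0.31
  = 5.3
step(z) = 1 (z≥0)

1


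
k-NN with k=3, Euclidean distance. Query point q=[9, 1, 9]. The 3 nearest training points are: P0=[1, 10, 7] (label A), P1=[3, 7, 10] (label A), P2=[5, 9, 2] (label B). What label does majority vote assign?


d(q,P0) = 12.2066  (label A)
d(q,P1) = 8.544  (label A)
d(q,P2) = 11.3578  (label B)
Votes: A=2, B=1
Majority → A

A


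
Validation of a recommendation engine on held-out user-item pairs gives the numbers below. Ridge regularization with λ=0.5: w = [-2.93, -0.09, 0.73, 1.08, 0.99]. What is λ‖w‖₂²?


‖w‖₂² = (-2.93)² + (-0.09)² + (0.73)² + (1.08)² + (0.99)²
     = 8.5849 + 0.0081 + 0.5329 + 1.1664 + 0.9801
     = 11.2724
λ·‖w‖₂² = 0.5·11.2724 = 5.6362

5.6362


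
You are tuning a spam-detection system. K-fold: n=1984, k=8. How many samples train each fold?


Fold size = 1984/8 = 248
Training per fold = 1984 - 248 = 1736

1736


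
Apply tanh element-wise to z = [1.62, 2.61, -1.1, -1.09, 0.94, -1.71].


tanh(1.62) = 0.9246
tanh(2.61) = 0.9892
tanh(-1.1) = -0.8005
tanh(-1.09) = -0.7969
tanh(0.94) = 0.7352
tanh(-1.71) = -0.9366
result = [0.9246, 0.9892, -0.8005, -0.7969, 0.7352, -0.9366]

[0.9246, 0.9892, -0.8005, -0.7969, 0.7352, -0.9366]


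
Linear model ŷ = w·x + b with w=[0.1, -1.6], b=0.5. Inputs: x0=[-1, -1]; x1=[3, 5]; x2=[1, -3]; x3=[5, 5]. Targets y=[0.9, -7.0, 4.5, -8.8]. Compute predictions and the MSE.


ŷ0 = (0.1)·(-1) + (-1.6)·(-1) + 0.5 = 2.0
ŷ1 = (0.1)·(3) + (-1.6)·(5) + 0.5 = -7.2
ŷ2 = (0.1)·(1) + (-1.6)·(-3) + 0.5 = 5.4
ŷ3 = (0.1)·(5) + (-1.6)·(5) + 0.5 = -7.0
errors² = [1.21, 0.04, 0.81, 3.24]
MSE = 5.3000/4 = 1.325

1.325


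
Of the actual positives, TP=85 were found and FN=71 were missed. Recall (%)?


Recall = TP/(TP+FN)
= 85/(85+71)
= 85/156 = 54.49%

54.49%


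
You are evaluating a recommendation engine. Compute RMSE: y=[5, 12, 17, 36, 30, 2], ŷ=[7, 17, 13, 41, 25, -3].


MSE = 120/6 = 20
RMSE = √(120/6) = 4.4721

4.4721


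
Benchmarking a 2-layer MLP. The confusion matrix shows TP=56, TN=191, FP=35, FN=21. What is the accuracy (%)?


Accuracy = (TP+TN)/(TP+TN+FP+FN)
= (56+191)/(303)
= 247/303 = 81.52%

81.52%


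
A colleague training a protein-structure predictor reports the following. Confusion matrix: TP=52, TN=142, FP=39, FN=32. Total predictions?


Total = TP + TN + FP + FN
= 52 + 142 + 39 + 32
= 265
(Predicted positive: 91, predicted negative: 174)

265


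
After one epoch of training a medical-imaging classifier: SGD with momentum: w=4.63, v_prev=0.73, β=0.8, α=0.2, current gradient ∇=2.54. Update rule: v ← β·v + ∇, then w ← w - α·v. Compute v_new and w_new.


v_new = 0.8·0.73 + 2.54 = 0.584 + 2.54 = 3.124
w_new = 4.63 - 0.2·3.124 = 4.63 - 0.6248 = 4.0052

v_new=3.124, w_new=4.0052


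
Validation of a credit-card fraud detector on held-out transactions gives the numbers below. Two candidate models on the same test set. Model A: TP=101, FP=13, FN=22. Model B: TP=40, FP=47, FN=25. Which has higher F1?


Model A: P=101/114=0.886, R=101/123=0.8211, F1=2PR/(P+R)=2TP/(2TP+FP+FN)=202/237=0.8523
Model B: P=40/87=0.4598, R=40/65=0.6154, F1=2PR/(P+R)=2TP/(2TP+FP+FN)=80/152=0.5263
0.8523 > 0.5263 → Model A

Model A


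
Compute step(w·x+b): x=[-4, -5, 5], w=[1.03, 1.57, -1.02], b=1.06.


z = (-4)·(1.03) + (-5)·(1.57) + (5)·(-1.02) + 1.06
  = -16.01
step(z) = 0 (z<0)

0


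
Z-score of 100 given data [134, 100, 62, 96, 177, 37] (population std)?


μ = 101, σ = 45.6582
z = (100 - 101)/45.6582 = -0.0219

-0.0219


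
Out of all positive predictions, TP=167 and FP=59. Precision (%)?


Precision = TP/(TP+FP)
= 167/(167+59)
= 167/226 = 73.89%

73.89%


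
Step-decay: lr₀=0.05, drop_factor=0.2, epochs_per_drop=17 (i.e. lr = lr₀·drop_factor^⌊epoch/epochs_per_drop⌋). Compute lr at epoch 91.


n_drops = ⌊91/17⌋ = 5
lr = 0.05·0.2^5 = 0.05·0.00032 = 0.000016

0.000016


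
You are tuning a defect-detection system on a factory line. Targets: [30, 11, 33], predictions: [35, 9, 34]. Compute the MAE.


Absolute errors: |30-35|=5, |11-9|=2, |33-34|=1
Sum = 8
MAE = 8/3 = 8/3

8/3


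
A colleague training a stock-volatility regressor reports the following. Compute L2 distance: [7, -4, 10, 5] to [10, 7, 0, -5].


d = √((7-10)² + (-4-7)² + (10-0)² + (5+ 5)²)
  = √(9 + 121 + 100 + 100)
  = √330 = 18.1659

18.1659


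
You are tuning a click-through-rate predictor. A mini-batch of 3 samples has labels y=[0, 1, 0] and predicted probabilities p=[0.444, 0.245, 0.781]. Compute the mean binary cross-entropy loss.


L[0] = -ln(1-0.444) = -ln(0.556) = 0.587
L[1] = -ln(0.245) = 1.4065
L[2] = -ln(1-0.781) = -ln(0.219) = 1.5187
mean = (0.587 + 1.4065 + 1.5187)/3 = 1.1707

1.1707


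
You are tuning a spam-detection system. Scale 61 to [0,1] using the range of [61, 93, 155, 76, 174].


min=61, max=174
(61-61)/(174-61) = 0/113 = 0.0

0.0


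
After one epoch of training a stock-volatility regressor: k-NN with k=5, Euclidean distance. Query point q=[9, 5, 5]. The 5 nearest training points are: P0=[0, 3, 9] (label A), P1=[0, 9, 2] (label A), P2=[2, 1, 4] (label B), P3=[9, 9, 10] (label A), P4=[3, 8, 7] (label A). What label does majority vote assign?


d(q,P0) = 10.0499  (label A)
d(q,P1) = 10.2956  (label A)
d(q,P2) = 8.124  (label B)
d(q,P3) = 6.4031  (label A)
d(q,P4) = 7.0  (label A)
Votes: A=4, B=1
Majority → A

A


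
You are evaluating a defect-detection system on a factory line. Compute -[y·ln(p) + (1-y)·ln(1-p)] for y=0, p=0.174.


BCE = -[y·ln(p) + (1-y)·ln(1-p)]
= -0 - 1·ln(1-0.174)
= -ln(0.826) = 0.1912

0.1912


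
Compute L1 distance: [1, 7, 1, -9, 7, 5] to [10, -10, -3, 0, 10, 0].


d = |1-10| + |7+ 10| + |1+ 3| + |-9-0| + |7-10| + |5-0|
  = 9 + 17 + 4 + 9 + 3 + 5
  = 47

47


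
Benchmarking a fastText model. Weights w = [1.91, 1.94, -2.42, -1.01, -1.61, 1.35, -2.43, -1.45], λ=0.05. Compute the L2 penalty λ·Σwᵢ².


‖w‖₂² = (1.91)² + (1.94)² + (-2.42)² + (-1.01)² + (-1.61)² + (1.35)² + (-2.43)² + (-1.45)²
     = 3.6481 + 3.7636 + 5.8564 + 1.0201 + 2.5921 + 1.8225 + 5.9049 + 2.1025
     = 26.7102
λ·‖w‖₂² = 0.05·26.7102 = 1.33551

1.33551


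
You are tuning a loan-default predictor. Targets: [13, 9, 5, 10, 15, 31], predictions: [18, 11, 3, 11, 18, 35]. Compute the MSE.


Squared errors: (13-18)²=25, (9-11)²=4, (5-3)²=4, (10-11)²=1, (15-18)²=9, (31-35)²=16
Sum = 59
MSE = 59/6 = 59/6

59/6


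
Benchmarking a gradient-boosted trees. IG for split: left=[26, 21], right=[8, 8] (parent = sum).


Parent = [34, 29], H_parent = 0.9955
H_left = 0.9918 (n=47), H_right = 1 (n=16)
H_children = (47/63)·0.9918 + (16/63)·1 = 0.9939
IG = 0.9955 - 0.9939 = 0.0016

0.0016


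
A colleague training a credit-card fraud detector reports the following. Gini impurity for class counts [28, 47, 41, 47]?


Probabilities: [28/163, 47/163, 41/163, 47/163] ≈ [0.1718, 0.2883, 0.2515, 0.2883]
Σpᵢ² = (784 + 2209 + 1681 + 2209)/163² = 6883/26569
Gini = 1 - Σpᵢ² = 1 - 6883/26569 = 0.7409

0.7409


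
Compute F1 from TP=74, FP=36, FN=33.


Precision = 74/110 = 0.6727
Recall = 74/107 = 0.6916
F1 = 2·P·R/(P+R) = 2·TP/(2·TP+FP+FN) = 148/(148+36+33) = 148/217 = 0.682

0.682


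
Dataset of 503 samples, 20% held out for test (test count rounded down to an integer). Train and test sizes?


Test = ⌊503·20/100⌋ = 100
Train = 503 - 100 = 403

Train: 403, Test: 100


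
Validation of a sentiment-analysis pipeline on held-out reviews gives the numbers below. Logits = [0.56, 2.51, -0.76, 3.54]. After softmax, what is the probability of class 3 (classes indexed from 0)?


Exponentials: e^0.56=1.7507, e^2.51=12.3049, e^-0.76=0.4677, e^3.54=34.4669
Sum = 48.9902
Softmax = [0.0357, 0.2512, 0.0095, 0.7035]
p[3] = 34.4669/48.9902 = 0.7035

0.7035


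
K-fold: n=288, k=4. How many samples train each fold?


Fold size = 288/4 = 72
Training per fold = 288 - 72 = 216

216


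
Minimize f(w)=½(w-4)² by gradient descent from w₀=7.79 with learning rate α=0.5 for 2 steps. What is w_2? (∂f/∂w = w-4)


step 1: grad = 7.79-4 = 3.79; w = 7.79 - 0.5·(3.79) = 5.895
step 2: grad = 5.895-4 = 1.895; w = 5.895 - 0.5·(1.895) = 4.9475

4.9475


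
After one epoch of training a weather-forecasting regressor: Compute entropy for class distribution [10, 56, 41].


Probabilities: [10/107, 56/107, 41/107] ≈ [0.0935, 0.5234, 0.3832]
H = -((10/107)·log₂(10/107) + (56/107)·log₂(56/107) + (41/107)·log₂(41/107))
  = 1.3387 bits

1.3387 bits


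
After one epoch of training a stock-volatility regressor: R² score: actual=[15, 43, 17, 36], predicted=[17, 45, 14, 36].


ȳ = 27.75
SS_res = Σ(y-ŷ)² = 17
SS_tot = Σ(y-ȳ)² = 578.75
R² = 1 - SS_res/SS_tot = 1 - 0.0294 = 0.9706

0.9706


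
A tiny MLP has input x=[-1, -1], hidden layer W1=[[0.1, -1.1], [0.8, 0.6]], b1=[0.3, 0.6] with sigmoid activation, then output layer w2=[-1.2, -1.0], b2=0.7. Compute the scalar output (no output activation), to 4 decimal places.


z1[0] = (0.1)·(-1) + (-1.1)·(-1) + 0.3 = 1.3
z1[1] = (0.8)·(-1) + (0.6)·(-1) + 0.6 = -0.8
h = sigmoid(z1) = [0.7858, 0.31]
output = (-1.2)·(0.7858) + (-1.0)·(0.31) + 0.7 = -0.553

-0.553


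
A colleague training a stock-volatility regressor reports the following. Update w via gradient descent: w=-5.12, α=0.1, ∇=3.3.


w_new = w - α·∇
= -5.12 - 0.1·3.3
= -5.12 - 0.33
= -5.45

-5.45


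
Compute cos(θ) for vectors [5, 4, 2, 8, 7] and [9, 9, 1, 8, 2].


A·B = 5·9 + 4·9 + 2·1 + 8·8 + 7·2 = 161
‖A‖ = √158 = 12.5698, ‖B‖ = √231 = 15.1987
cos = 161/(√158·√231) = 161/√36498 = 0.8427

0.8427


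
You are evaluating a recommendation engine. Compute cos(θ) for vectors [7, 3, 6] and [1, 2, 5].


A·B = 7·1 + 3·2 + 6·5 = 43
‖A‖ = √94 = 9.6954, ‖B‖ = √30 = 5.4772
cos = 43/(√94·√30) = 43/√2820 = 0.8097

0.8097


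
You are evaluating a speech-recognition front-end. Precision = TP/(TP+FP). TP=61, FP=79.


Precision = TP/(TP+FP)
= 61/(61+79)
= 61/140 = 43.57%

43.57%


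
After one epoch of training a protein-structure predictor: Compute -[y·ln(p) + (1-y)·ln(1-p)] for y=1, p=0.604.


BCE = -[y·ln(p) + (1-y)·ln(1-p)]
= -1·ln(0.604) - 0
= -ln(0.604) = 0.5042

0.5042


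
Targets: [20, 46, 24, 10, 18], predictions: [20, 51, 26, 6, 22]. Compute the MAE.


Absolute errors: |20-20|=0, |46-51|=5, |24-26|=2, |10-6|=4, |18-22|=4
Sum = 15
MAE = 15/5 = 3

3


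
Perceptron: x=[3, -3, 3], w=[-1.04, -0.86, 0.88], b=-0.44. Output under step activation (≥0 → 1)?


z = (3)·(-1.04) + (-3)·(-0.86) + (3)·(0.88) - 0.44
  = 1.66
step(z) = 1 (z≥0)

1


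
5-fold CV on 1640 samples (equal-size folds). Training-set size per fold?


Fold size = 1640/5 = 328
Training per fold = 1640 - 328 = 1312

1312


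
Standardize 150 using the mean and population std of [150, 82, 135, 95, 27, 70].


μ = 93.1667, σ = 40.8714
z = (150 - 93.1667)/40.8714 = 1.3905

1.3905


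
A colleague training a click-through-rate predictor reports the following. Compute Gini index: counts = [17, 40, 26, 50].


Probabilities: [17/133, 40/133, 26/133, 50/133] ≈ [0.1278, 0.3008, 0.1955, 0.3759]
Σpᵢ² = (289 + 1600 + 676 + 2500)/133² = 5065/17689
Gini = 1 - Σpᵢ² = 1 - 5065/17689 = 0.7137

0.7137


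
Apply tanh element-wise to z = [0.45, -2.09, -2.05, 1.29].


tanh(0.45) = 0.4219
tanh(-2.09) = -0.9699
tanh(-2.05) = -0.9674
tanh(1.29) = 0.8591
result = [0.4219, -0.9699, -0.9674, 0.8591]

[0.4219, -0.9699, -0.9674, 0.8591]


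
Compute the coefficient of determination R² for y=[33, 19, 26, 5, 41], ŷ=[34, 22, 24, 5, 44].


ȳ = 24.8
SS_res = Σ(y-ŷ)² = 23
SS_tot = Σ(y-ȳ)² = 756.8
R² = 1 - SS_res/SS_tot = 1 - 0.0304 = 0.9696

0.9696


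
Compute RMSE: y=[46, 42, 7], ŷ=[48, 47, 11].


MSE = 45/3 = 15
RMSE = √(45/3) = 3.873

3.873


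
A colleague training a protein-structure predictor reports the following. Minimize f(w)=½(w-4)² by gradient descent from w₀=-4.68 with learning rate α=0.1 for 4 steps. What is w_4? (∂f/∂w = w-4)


step 1: grad = -4.68-4 = -8.68; w = -4.68 - 0.1·(-8.68) = -3.812
step 2: grad = -3.812-4 = -7.812; w = -3.812 - 0.1·(-7.812) = -3.0308
step 3: grad = -3.0308-4 = -7.0308; w = -3.0308 - 0.1·(-7.0308) = -2.32772
step 4: grad = -2.32772-4 = -6.32772; w = -2.32772 - 0.1·(-6.32772) = -1.694948

-1.694948


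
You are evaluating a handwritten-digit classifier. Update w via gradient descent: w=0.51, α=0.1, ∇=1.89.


w_new = w - α·∇
= 0.51 - 0.1·1.89
= 0.51 - 0.189
= 0.321

0.321


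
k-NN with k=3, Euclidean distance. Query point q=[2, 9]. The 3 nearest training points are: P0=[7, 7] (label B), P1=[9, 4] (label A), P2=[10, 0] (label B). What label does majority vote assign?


d(q,P0) = 5.3852  (label B)
d(q,P1) = 8.6023  (label A)
d(q,P2) = 12.0416  (label B)
Votes: A=1, B=2
Majority → B

B


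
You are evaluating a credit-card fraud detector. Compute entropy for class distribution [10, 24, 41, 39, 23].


Probabilities: [10/137, 24/137, 41/137, 39/137, 23/137] ≈ [0.073, 0.1752, 0.2993, 0.2847, 0.1679]
H = -((10/137)·log₂(10/137) + (24/137)·log₂(24/137) + (41/137)·log₂(41/137) + (39/137)·log₂(39/137) + (23/137)·log₂(23/137))
  = 2.185 bits

2.185 bits


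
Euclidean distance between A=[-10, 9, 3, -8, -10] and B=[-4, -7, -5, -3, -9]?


d = √((-10+ 4)² + (9+ 7)² + (3+ 5)² + (-8+ 3)² + (-10+ 9)²)
  = √(36 + 256 + 64 + 25 + 1)
  = √382 = 19.5448

19.5448


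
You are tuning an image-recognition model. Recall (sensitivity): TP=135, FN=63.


Recall = TP/(TP+FN)
= 135/(135+63)
= 135/198 = 68.18%

68.18%


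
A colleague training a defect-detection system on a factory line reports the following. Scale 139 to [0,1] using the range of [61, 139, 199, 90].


min=61, max=199
(139-61)/(199-61) = 78/138 = 0.5652

0.5652


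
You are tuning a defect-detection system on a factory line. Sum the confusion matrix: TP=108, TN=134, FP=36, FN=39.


Total = TP + TN + FP + FN
= 108 + 134 + 36 + 39
= 317
(Predicted positive: 144, predicted negative: 173)

317


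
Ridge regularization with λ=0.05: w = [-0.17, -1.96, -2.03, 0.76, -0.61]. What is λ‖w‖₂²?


‖w‖₂² = (-0.17)² + (-1.96)² + (-2.03)² + (0.76)² + (-0.61)²
     = 0.0289 + 3.8416 + 4.1209 + 0.5776 + 0.3721
     = 8.9411
λ·‖w‖₂² = 0.05·8.9411 = 0.447055

0.447055


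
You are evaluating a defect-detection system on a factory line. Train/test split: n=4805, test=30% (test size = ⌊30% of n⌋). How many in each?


Test = ⌊4805·30/100⌋ = 1441
Train = 4805 - 1441 = 3364

Train: 3364, Test: 1441


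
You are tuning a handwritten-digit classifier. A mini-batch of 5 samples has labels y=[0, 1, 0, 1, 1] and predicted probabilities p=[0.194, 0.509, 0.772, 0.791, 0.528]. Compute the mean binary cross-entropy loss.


L[0] = -ln(1-0.194) = -ln(0.806) = 0.2157
L[1] = -ln(0.509) = 0.6753
L[2] = -ln(1-0.772) = -ln(0.228) = 1.4784
L[3] = -ln(0.791) = 0.2345
L[4] = -ln(0.528) = 0.6387
mean = (0.2157 + 0.6753 + 1.4784 + 0.2345 + 0.6387)/5 = 0.6485

0.6485


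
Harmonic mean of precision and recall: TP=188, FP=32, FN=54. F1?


Precision = 188/220 = 0.8545
Recall = 188/242 = 0.7769
F1 = 2·P·R/(P+R) = 2·TP/(2·TP+FP+FN) = 376/(376+32+54) = 376/462 = 0.8139

0.8139


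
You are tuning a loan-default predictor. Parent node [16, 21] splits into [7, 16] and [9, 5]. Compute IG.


Parent = [16, 21], H_parent = 0.9868
H_left = 0.8865 (n=23), H_right = 0.9403 (n=14)
H_children = (23/37)·0.8865 + (14/37)·0.9403 = 0.9069
IG = 0.9868 - 0.9069 = 0.0799

0.0799


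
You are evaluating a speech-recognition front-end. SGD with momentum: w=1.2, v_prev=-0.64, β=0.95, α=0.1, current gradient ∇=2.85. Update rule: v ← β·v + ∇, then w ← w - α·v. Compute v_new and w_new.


v_new = 0.95·-0.64 + 2.85 = -0.608 + 2.85 = 2.242
w_new = 1.2 - 0.1·2.242 = 1.2 - 0.2242 = 0.9758

v_new=2.242, w_new=0.9758


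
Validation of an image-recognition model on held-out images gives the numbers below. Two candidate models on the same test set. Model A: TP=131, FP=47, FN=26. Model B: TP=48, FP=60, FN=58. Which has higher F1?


Model A: P=131/178=0.736, R=131/157=0.8344, F1=2PR/(P+R)=2TP/(2TP+FP+FN)=262/335=0.7821
Model B: P=48/108=0.4444, R=48/106=0.4528, F1=2PR/(P+R)=2TP/(2TP+FP+FN)=96/214=0.4486
0.7821 > 0.4486 → Model A

Model A


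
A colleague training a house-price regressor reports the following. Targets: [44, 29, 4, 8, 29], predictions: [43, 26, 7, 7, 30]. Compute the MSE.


Squared errors: (44-43)²=1, (29-26)²=9, (4-7)²=9, (8-7)²=1, (29-30)²=1
Sum = 21
MSE = 21/5 = 21/5

21/5


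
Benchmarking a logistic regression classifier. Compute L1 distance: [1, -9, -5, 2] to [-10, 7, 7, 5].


d = |1+ 10| + |-9-7| + |-5-7| + |2-5|
  = 11 + 16 + 12 + 3
  = 42

42


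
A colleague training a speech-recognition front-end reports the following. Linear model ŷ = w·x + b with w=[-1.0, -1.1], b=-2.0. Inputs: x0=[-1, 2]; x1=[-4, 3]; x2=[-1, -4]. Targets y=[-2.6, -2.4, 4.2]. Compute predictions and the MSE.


ŷ0 = (-1.0)·(-1) + (-1.1)·(2) - 2.0 = -3.2
ŷ1 = (-1.0)·(-4) + (-1.1)·(3) - 2.0 = -1.3
ŷ2 = (-1.0)·(-1) + (-1.1)·(-4) - 2.0 = 3.4
errors² = [0.36, 1.21, 0.64]
MSE = 2.2100/3 = 0.7367

0.7367


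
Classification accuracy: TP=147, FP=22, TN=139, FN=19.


Accuracy = (TP+TN)/(TP+TN+FP+FN)
= (147+139)/(327)
= 286/327 = 87.46%

87.46%


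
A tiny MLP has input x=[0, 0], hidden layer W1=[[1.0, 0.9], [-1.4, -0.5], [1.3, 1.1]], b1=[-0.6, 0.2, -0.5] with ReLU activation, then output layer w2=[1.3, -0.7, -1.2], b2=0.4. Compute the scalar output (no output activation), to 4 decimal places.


z1[0] = (1.0)·(0) + (0.9)·(0) - 0.6 = -0.6
z1[1] = (-1.4)·(0) + (-0.5)·(0) + 0.2 = 0.2
z1[2] = (1.3)·(0) + (1.1)·(0) - 0.5 = -0.5
h = ReLU(z1) = [0.0, 0.2, 0.0]
output = (1.3)·(0.0) + (-0.7)·(0.2) + (-1.2)·(0.0) + 0.4 = 0.26

0.26


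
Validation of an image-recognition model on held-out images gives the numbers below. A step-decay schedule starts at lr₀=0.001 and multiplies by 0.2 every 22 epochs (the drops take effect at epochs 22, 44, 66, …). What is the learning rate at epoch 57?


n_drops = ⌊57/22⌋ = 2
lr = 0.001·0.2^2 = 0.001·0.04 = 0.00004

0.00004


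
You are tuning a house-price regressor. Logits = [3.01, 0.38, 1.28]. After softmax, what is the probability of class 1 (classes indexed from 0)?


Exponentials: e^3.01=20.2874, e^0.38=1.4623, e^1.28=3.5966
Sum = 25.3463
Softmax = [0.8004, 0.0577, 0.1419]
p[1] = 1.4623/25.3463 = 0.0577

0.0577


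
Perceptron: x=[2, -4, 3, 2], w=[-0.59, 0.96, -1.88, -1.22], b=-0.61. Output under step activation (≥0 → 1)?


z = (2)·(-0.59) + (-4)·(0.96) + (3)·(-1.88) + (2)·(-1.22) - 0.61
  = -13.71
step(z) = 0 (z<0)

0


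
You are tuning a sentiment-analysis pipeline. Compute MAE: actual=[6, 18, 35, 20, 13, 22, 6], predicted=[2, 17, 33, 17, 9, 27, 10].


Absolute errors: |6-2|=4, |18-17|=1, |35-33|=2, |20-17|=3, |13-9|=4, |22-27|=5, |6-10|=4
Sum = 23
MAE = 23/7 = 23/7

23/7


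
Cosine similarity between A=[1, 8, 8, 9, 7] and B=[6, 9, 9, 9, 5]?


A·B = 1·6 + 8·9 + 8·9 + 9·9 + 7·5 = 266
‖A‖ = √259 = 16.0935, ‖B‖ = √304 = 17.4356
cos = 266/(√259·√304) = 266/√78736 = 0.948

0.948


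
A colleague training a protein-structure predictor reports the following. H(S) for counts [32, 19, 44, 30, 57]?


Probabilities: [32/182, 19/182, 44/182, 30/182, 57/182] ≈ [0.1758, 0.1044, 0.2418, 0.1648, 0.3132]
H = -((32/182)·log₂(32/182) + (19/182)·log₂(19/182) + (44/182)·log₂(44/182) + (30/182)·log₂(30/182) + (57/182)·log₂(57/182))
  = 2.2297 bits

2.2297 bits


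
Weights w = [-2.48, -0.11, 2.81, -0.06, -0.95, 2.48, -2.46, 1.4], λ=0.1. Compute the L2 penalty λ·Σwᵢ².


‖w‖₂² = (-2.48)² + (-0.11)² + (2.81)² + (-0.06)² + (-0.95)² + (2.48)² + (-2.46)² + (1.4)²
     = 6.1504 + 0.0121 + 7.8961 + 0.0036 + 0.9025 + 6.1504 + 6.0516 + 1.96
     = 29.1267
λ·‖w‖₂² = 0.1·29.1267 = 2.91267

2.91267


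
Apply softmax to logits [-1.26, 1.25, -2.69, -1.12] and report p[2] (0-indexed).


Exponentials: e^-1.26=0.2837, e^1.25=3.4903, e^-2.69=0.0679, e^-1.12=0.3263
Sum = 4.1682
Softmax = [0.0681, 0.8374, 0.0163, 0.0783]
p[2] = 0.0679/4.1682 = 0.0163

0.0163


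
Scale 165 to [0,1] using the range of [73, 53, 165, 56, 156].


min=53, max=165
(165-53)/(165-53) = 112/112 = 1.0

1.0


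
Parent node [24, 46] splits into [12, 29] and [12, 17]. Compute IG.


Parent = [24, 46], H_parent = 0.9275
H_left = 0.8722 (n=41), H_right = 0.9784 (n=29)
H_children = (41/70)·0.8722 + (29/70)·0.9784 = 0.9162
IG = 0.9275 - 0.9162 = 0.0113

0.0113


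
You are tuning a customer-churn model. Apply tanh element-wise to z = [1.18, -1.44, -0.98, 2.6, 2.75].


tanh(1.18) = 0.8275
tanh(-1.44) = -0.8937
tanh(-0.98) = -0.7531
tanh(2.6) = 0.989
tanh(2.75) = 0.9919
result = [0.8275, -0.8937, -0.7531, 0.989, 0.9919]

[0.8275, -0.8937, -0.7531, 0.989, 0.9919]


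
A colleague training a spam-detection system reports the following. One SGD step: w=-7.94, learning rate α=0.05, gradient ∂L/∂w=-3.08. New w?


w_new = w - α·∇
= -7.94 - 0.05·-3.08
= -7.94 + 0.154
= -7.786

-7.786


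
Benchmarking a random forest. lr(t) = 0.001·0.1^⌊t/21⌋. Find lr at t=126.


n_drops = ⌊126/21⌋ = 6
lr = 0.001·0.1^6 = 0.001·0.000001 = 0.000000001

0.000000001


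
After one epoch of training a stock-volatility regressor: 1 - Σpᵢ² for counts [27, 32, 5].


Probabilities: [27/64, 32/64, 5/64] ≈ [0.4219, 0.5, 0.0781]
Σpᵢ² = (729 + 1024 + 25)/64² = 1778/4096
Gini = 1 - Σpᵢ² = 1 - 1778/4096 = 0.5659

0.5659


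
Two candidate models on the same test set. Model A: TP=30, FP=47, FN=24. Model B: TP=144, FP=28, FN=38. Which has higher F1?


Model A: P=30/77=0.3896, R=30/54=0.5556, F1=2PR/(P+R)=2TP/(2TP+FP+FN)=60/131=0.458
Model B: P=144/172=0.8372, R=144/182=0.7912, F1=2PR/(P+R)=2TP/(2TP+FP+FN)=288/354=0.8136
0.458 < 0.8136 → Model B

Model B


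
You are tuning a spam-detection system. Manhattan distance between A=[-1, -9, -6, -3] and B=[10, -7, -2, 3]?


d = |-1-10| + |-9+ 7| + |-6+ 2| + |-3-3|
  = 11 + 2 + 4 + 6
  = 23

23


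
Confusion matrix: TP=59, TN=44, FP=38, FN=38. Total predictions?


Total = TP + TN + FP + FN
= 59 + 44 + 38 + 38
= 179
(Predicted positive: 97, predicted negative: 82)

179


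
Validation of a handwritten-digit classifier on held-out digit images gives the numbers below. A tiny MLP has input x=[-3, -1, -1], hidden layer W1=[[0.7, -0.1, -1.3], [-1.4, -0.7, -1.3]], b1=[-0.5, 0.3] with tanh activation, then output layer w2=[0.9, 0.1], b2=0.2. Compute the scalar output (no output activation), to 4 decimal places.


z1[0] = (0.7)·(-3) + (-0.1)·(-1) + (-1.3)·(-1) - 0.5 = -1.2
z1[1] = (-1.4)·(-3) + (-0.7)·(-1) + (-1.3)·(-1) + 0.3 = 6.5
h = tanh(z1) = [-0.8337, 1.0]
output = (0.9)·(-0.8337) + (0.1)·(1.0) + 0.2 = -0.4503

-0.4503


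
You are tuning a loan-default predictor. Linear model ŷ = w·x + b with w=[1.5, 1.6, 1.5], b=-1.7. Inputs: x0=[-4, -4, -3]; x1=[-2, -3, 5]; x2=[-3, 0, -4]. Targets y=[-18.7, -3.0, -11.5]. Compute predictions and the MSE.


ŷ0 = (1.5)·(-4) + (1.6)·(-4) + (1.5)·(-3) - 1.7 = -18.6
ŷ1 = (1.5)·(-2) + (1.6)·(-3) + (1.5)·(5) - 1.7 = -2.0
ŷ2 = (1.5)·(-3) + (1.6)·(0) + (1.5)·(-4) - 1.7 = -12.2
errors² = [0.01, 1.0, 0.49]
MSE = 1.5000/3 = 0.5

0.5


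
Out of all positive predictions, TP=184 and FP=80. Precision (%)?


Precision = TP/(TP+FP)
= 184/(184+80)
= 184/264 = 69.7%

69.7%


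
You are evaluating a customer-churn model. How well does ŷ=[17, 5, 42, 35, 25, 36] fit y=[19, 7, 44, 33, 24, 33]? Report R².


ȳ = 26.6667
SS_res = Σ(y-ŷ)² = 26
SS_tot = Σ(y-ȳ)² = 833.33
R² = 1 - SS_res/SS_tot = 1 - 0.0312 = 0.9688

0.9688


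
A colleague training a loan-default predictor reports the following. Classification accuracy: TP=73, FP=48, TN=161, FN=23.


Accuracy = (TP+TN)/(TP+TN+FP+FN)
= (73+161)/(305)
= 234/305 = 76.72%

76.72%


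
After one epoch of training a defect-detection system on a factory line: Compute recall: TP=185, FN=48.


Recall = TP/(TP+FN)
= 185/(185+48)
= 185/233 = 79.4%

79.4%


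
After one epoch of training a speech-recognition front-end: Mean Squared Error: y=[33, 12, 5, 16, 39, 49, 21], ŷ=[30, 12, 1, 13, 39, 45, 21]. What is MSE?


Squared errors: (33-30)²=9, (12-12)²=0, (5-1)²=16, (16-13)²=9, (39-39)²=0, (49-45)²=16, (21-21)²=0
Sum = 50
MSE = 50/7 = 50/7

50/7


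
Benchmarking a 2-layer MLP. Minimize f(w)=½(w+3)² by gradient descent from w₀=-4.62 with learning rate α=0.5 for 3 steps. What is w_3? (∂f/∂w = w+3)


step 1: grad = -4.62+3 = -1.62; w = -4.62 - 0.5·(-1.62) = -3.81
step 2: grad = -3.81+3 = -0.81; w = -3.81 - 0.5·(-0.81) = -3.405
step 3: grad = -3.405+3 = -0.405; w = -3.405 - 0.5·(-0.405) = -3.2025

-3.2025


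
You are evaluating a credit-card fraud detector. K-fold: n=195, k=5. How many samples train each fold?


Fold size = 195/5 = 39
Training per fold = 195 - 39 = 156

156


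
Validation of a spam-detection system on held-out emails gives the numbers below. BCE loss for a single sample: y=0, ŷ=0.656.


BCE = -[y·ln(p) + (1-y)·ln(1-p)]
= -0 - 1·ln(1-0.656)
= -ln(0.344) = 1.0671

1.0671


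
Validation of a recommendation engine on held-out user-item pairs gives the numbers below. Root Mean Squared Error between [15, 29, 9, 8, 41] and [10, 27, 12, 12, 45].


MSE = 70/5 = 14
RMSE = √(70/5) = 3.7417

3.7417


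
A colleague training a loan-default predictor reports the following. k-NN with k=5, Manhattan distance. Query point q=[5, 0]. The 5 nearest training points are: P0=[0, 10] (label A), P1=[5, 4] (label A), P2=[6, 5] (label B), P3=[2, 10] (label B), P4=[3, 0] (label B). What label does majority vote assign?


d(q,P0) = 15  (label A)
d(q,P1) = 4  (label A)
d(q,P2) = 6  (label B)
d(q,P3) = 13  (label B)
d(q,P4) = 2  (label B)
Votes: A=2, B=3
Majority → B

B


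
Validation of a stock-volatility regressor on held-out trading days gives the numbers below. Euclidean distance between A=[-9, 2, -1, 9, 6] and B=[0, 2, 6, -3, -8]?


d = √((-9-0)² + (2-2)² + (-1-6)² + (9+ 3)² + (6+ 8)²)
  = √(81 + 0 + 49 + 144 + 196)
  = √470 = 21.6795

21.6795


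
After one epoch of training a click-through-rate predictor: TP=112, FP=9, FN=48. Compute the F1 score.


Precision = 112/121 = 0.9256
Recall = 112/160 = 0.7
F1 = 2·P·R/(P+R) = 2·TP/(2·TP+FP+FN) = 224/(224+9+48) = 224/281 = 0.7972

0.7972


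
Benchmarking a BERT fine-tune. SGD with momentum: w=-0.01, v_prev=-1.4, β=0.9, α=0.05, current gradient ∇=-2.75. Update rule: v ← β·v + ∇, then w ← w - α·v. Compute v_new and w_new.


v_new = 0.9·-1.4 - 2.75 = -1.26 - 2.75 = -4.01
w_new = -0.01 - 0.05·-4.01 = -0.01 + 0.2005 = 0.1905

v_new=-4.01, w_new=0.1905


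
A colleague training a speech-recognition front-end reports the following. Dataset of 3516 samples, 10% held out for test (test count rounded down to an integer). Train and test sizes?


Test = ⌊3516·10/100⌋ = 351
Train = 3516 - 351 = 3165

Train: 3165, Test: 351


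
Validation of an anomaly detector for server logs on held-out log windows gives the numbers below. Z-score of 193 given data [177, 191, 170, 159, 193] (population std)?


μ = 178, σ = 12.8062
z = (193 - 178)/12.8062 = 1.1713

1.1713


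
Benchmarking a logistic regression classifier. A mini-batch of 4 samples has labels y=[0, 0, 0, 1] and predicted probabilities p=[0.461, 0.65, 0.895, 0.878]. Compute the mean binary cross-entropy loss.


L[0] = -ln(1-0.461) = -ln(0.539) = 0.618
L[1] = -ln(1-0.65) = -ln(0.35) = 1.0498
L[2] = -ln(1-0.895) = -ln(0.105) = 2.2538
L[3] = -ln(0.878) = 0.1301
mean = (0.618 + 1.0498 + 2.2538 + 0.1301)/4 = 1.0129

1.0129


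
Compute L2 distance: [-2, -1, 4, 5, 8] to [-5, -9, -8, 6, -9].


d = √((-2+ 5)² + (-1+ 9)² + (4+ 8)² + (5-6)² + (8+ 9)²)
  = √(9 + 64 + 144 + 1 + 289)
  = √507 = 22.5167

22.5167


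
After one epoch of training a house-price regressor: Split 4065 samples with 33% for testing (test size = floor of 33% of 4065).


Test = ⌊4065·33/100⌋ = 1341
Train = 4065 - 1341 = 2724

Train: 2724, Test: 1341


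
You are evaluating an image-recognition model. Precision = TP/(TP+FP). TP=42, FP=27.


Precision = TP/(TP+FP)
= 42/(42+27)
= 42/69 = 60.87%

60.87%


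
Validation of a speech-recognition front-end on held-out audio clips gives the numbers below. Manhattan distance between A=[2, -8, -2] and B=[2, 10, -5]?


d = |2-2| + |-8-10| + |-2+ 5|
  = 0 + 18 + 3
  = 21

21


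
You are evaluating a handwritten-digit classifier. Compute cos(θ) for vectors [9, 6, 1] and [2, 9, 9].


A·B = 9·2 + 6·9 + 1·9 = 81
‖A‖ = √118 = 10.8628, ‖B‖ = √166 = 12.8841
cos = 81/(√118·√166) = 81/√19588 = 0.5787

0.5787


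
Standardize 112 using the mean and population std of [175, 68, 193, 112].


μ = 137, σ = 49.9149
z = (112 - 137)/49.9149 = -0.5009

-0.5009


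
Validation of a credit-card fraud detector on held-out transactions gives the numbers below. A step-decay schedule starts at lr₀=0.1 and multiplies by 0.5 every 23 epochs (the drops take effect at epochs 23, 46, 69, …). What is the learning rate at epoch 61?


n_drops = ⌊61/23⌋ = 2
lr = 0.1·0.5^2 = 0.1·0.25 = 0.025

0.025


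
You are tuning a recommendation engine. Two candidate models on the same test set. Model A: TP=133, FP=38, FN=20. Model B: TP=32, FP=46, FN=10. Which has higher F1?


Model A: P=133/171=0.7778, R=133/153=0.8693, F1=2PR/(P+R)=2TP/(2TP+FP+FN)=266/324=0.821
Model B: P=32/78=0.4103, R=32/42=0.7619, F1=2PR/(P+R)=2TP/(2TP+FP+FN)=64/120=0.5333
0.821 > 0.5333 → Model A

Model A


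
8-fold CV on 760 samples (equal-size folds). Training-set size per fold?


Fold size = 760/8 = 95
Training per fold = 760 - 95 = 665

665


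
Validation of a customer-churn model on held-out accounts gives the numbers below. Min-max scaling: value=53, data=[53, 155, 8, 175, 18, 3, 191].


min=3, max=191
(53-3)/(191-3) = 50/188 = 0.266

0.266


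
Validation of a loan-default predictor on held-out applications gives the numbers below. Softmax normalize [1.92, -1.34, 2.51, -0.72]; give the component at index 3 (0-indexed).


Exponentials: e^1.92=6.821, e^-1.34=0.2618, e^2.51=12.3049, e^-0.72=0.4868
Sum = 19.8745
Softmax = [0.3432, 0.0132, 0.6191, 0.0245]
p[3] = 0.4868/19.8745 = 0.0245

0.0245


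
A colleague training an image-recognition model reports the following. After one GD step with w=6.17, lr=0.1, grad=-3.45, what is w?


w_new = w - α·∇
= 6.17 - 0.1·-3.45
= 6.17 + 0.345
= 6.515

6.515


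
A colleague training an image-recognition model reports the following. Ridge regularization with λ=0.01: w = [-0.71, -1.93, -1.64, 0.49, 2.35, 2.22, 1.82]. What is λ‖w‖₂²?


‖w‖₂² = (-0.71)² + (-1.93)² + (-1.64)² + (0.49)² + (2.35)² + (2.22)² + (1.82)²
     = 0.5041 + 3.7249 + 2.6896 + 0.2401 + 5.5225 + 4.9284 + 3.3124
     = 20.922
λ·‖w‖₂² = 0.01·20.922 = 0.20922

0.20922


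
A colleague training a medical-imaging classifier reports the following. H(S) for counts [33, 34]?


Probabilities: [33/67, 34/67] ≈ [0.4925, 0.5075]
H = -((33/67)·log₂(33/67) + (34/67)·log₂(34/67))
  = 0.9998 bits

0.9998 bits


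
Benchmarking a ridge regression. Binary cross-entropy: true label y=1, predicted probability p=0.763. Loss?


BCE = -[y·ln(p) + (1-y)·ln(1-p)]
= -1·ln(0.763) - 0
= -ln(0.763) = 0.2705

0.2705


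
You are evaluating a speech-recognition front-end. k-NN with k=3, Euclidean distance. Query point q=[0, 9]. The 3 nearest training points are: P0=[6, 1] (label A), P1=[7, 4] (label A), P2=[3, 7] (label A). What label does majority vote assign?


d(q,P0) = 10.0  (label A)
d(q,P1) = 8.6023  (label A)
d(q,P2) = 3.6056  (label A)
Votes: A=3, B=0
Majority → A

A
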